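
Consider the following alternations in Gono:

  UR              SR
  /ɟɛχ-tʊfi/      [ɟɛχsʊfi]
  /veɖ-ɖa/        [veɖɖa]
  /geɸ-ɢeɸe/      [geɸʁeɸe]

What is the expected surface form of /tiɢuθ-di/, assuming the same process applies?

[tiɢuθzi]

The data show progressive manner assimilation: /t/ → [s] after /χ/; /ɢ/ → [ʁ] after /ɸ/. In each pair only manner changes, matching the preceding consonant, while place and voice stay constant.
No alternation appears in [veɖɖa]: there the adjacent consonants already agree in manner (/ɖ/ and /ɖ/ are both stops), so this form is consistent with the same rule.
The rule targets /d/ (voiced alveolar stop), which sits after the trigger /θ/ (fricative).
Changing only its manner to fricative gives [z] — the voiced alveolar fricative.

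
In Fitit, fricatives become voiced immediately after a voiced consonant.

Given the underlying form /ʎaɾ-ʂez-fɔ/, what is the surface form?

[ʎaɾʐezvɔ]

/ʂ/ is a voiceless retroflex fricative. The preceding trigger /ɾ/ is voiced, so /ʂ/ must become voiced as well.
A voiced retroflex fricative is [ʐ], so the surface segment is [ʐ].
The same rule applies at the second boundary: /f/ → [v] next to /z/.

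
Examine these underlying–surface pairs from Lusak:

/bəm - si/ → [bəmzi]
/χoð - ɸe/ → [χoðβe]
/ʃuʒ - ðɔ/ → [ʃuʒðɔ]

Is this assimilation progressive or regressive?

The segment that alternates is /s/, which surfaces as [z] when adjacent to /m/.
/s/ is voiceless while /m/ is voiced; the output [z] is voiced, matching the trigger — so the feature that spreads is voicing.
The same holds elsewhere in the data: /ɸ/ → [β] after /ð/ (voiceless → voiced, matching voiced) — only voicing changes, and always toward the preceding segment.
Nothing changes in [ʃuʒðɔ]: there the adjacent consonants already agree in voicing (/ð/ and /ʒ/ are both voiced), so this form is consistent with the same rule.
Since the segment that changes follows the conditioning segment, the assimilation is progressive.

progressive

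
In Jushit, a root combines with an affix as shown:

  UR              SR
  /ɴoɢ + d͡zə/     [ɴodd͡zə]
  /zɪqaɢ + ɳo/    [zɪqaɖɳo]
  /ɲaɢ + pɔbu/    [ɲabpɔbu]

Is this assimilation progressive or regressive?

The segment that alternates is /ɢ/, which surfaces as [d] when adjacent to /d͡z/.
/ɢ/ is uvular while /d͡z/ is alveolar; the output [d] is alveolar, matching the trigger — so the feature that spreads is place.
The other alternating forms pattern the same way: /ɢ/ → [ɖ] before /ɳ/ (uvular → retroflex, matching retroflex); /ɢ/ → [b] before /p/ (uvular → bilabial, matching bilabial) — only place changes, and always toward the following segment.
Since the segment that changes precedes the conditioning segment, the assimilation is regressive.

regressive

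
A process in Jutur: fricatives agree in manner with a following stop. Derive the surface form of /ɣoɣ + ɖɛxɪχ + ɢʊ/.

[ɣogɖɛxɪqɢʊ]

The rule targets /ɣ/ (voiced velar fricative), which sits before the trigger /ɖ/ (stop).
A voiced velar stop is [g], so the surface segment is [g].
At the second juncture, /χ/ likewise becomes [q] adjacent to /ɢ/.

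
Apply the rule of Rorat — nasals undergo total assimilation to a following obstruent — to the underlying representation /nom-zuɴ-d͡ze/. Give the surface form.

[nozzud͡zd͡ze]

/m/ is the segment targeted by the rule; it sits immediately before /z/, so it assimilates completely and surfaces as [z].
At the second juncture, /ɴ/ likewise becomes [d͡z] adjacent to /d͡z/.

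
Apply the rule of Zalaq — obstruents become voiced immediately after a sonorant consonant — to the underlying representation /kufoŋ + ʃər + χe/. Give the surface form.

[kufoŋʒərʁe]

/ʃ/ is a voiceless postalveolar fricative. The preceding trigger /ŋ/ is voiced, so /ʃ/ must become voiced as well.
The voiced postalveolar fricative is [ʒ], so /ʃ/ → [ʒ].
At the second juncture, /χ/ likewise becomes [ʁ] adjacent to /r/.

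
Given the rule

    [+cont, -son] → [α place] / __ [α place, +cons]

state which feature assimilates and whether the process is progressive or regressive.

The rule copies the place features (abbreviated [place]) from the environment onto the target, so the assimilating feature is place.
Since the environment is written after the underscore, the trigger follows the target; the direction is regressive.

regressive place assimilation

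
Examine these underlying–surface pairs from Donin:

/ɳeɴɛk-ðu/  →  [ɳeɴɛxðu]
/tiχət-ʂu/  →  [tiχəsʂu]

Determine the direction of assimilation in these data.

Comparing underlying and surface forms, /k/ → [x] is the alternation; the neighbouring /ð/ is constant.
/k/ is a stop while /ð/ is a fricative; the output [x] is a fricative, matching the trigger — so the feature that spreads is manner.
The same holds elsewhere in the data: /t/ → [s] before /ʂ/ (stop → fricative, matching a fricative) — only manner changes, and always toward the following segment.
The trigger is the following segment, so the direction is regressive (anticipatory).

regressive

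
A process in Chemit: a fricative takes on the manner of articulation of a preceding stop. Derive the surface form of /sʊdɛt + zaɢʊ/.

The rule targets /z/ (voiced alveolar fricative), which sits after the trigger /t/ (stop).
Changing only its manner to stop gives [d] — the voiced alveolar stop.

[sʊdɛtdaɢʊ]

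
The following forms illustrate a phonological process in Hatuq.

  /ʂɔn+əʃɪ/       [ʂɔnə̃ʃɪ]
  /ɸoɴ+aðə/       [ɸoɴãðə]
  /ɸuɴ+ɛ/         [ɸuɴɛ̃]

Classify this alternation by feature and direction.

progressive nasality assimilation (vowel nasalisation)

The vowel /ə/ surfaces as nasalised [ə̃] next to the preceding nasal /n/ — it has acquired the [+nasal] feature of its neighbour.
Likewise in the remaining data: /a/ → [ã] after /ɴ/; /ɛ/ → [ɛ̃] after /ɴ/ — each time a vowel is nasalised next to a preceding nasal.
Because the conditioning nasal is to the left of the vowel that changes, the process is progressive (perseverative).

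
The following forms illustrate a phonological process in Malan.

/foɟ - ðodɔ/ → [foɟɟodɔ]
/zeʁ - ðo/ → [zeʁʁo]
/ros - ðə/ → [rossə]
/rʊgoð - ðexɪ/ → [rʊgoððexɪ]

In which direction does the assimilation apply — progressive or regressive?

Comparing underlying and surface forms, /ð/ → [ɟ] is the alternation; the neighbouring /ɟ/ is constant.
The output [ɟ] is identical to the trigger /ɟ/ — every feature (place, manner, voicing) has been copied — so this is total assimilation.
The other forms behave the same way: /ð/ → [ʁ] after /ʁ/; /ð/ → [s] after /s/ — in each case the output is a copy of the preceding consonant.
In [rʊgoððexɪ] the two consonants at the boundary are already identical (/ð/ + /ð/), so the rule applies vacuously and nothing changes.
The trigger is the preceding segment, so the direction is progressive (perseverative).

progressive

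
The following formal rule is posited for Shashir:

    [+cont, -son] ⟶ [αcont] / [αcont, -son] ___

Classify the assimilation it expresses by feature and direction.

progressive manner assimilation

The shared variable α links the value of [cont] on the target to that of the neighbouring obstruent. [cont] distinguishes stops from fricatives — a manner-of-articulation feature — so this is manner assimilation.
The conditioning segment sits to the left of the focus bar, meaning the trigger precedes the segment that changes — progressive assimilation.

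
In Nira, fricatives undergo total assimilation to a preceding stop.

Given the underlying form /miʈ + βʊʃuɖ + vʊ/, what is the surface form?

[miʈʈʊʃuɖɖʊ]

/β/ is the segment targeted by the rule; it sits immediately after /ʈ/, so it assimilates completely and surfaces as [ʈ].
The same rule applies at the second boundary: /v/ → [ɖ] next to /ɖ/.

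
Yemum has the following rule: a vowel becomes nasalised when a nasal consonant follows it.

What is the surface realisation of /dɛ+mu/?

[dɛ̃mu]

/ɛ/ sits next to the nasal /m/ and is therefore nasalised to [ɛ̃].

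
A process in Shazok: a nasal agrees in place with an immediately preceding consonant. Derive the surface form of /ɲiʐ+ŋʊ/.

/ŋ/ is a voiced velar nasal. The preceding trigger /ʐ/ is retroflex, so /ŋ/ must become retroflex as well.
Changing only its place to retroflex gives [ɳ] — the voiced retroflex nasal.

[ɲiʐɳʊ]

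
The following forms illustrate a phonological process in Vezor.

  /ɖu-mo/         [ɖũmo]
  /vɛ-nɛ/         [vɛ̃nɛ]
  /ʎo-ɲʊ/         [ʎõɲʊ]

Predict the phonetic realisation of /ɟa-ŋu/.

[ɟãŋu]

The data show regressive nasality assimilation (vowel nasalisation): /u/ → [ũ] before /m/; /ɛ/ → [ɛ̃] before /n/; /o/ → [õ] before /ɲ/ — a vowel is nasalised by an immediately following nasal consonant.
The vowel /a/ is adjacent to the following nasal /ŋ/, so it acquires [+nasal] and surfaces as [ã].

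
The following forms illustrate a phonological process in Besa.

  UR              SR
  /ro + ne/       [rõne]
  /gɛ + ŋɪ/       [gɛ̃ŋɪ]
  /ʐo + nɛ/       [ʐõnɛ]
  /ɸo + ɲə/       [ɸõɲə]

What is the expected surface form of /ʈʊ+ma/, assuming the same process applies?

[ʈʊ̃ma]

The data show regressive nasality assimilation (vowel nasalisation): /o/ → [õ] before /n/; /ɛ/ → [ɛ̃] before /ŋ/; /o/ → [õ] before /ɲ/ — a vowel is nasalised by an immediately following nasal consonant.
/ʊ/ sits next to the nasal /m/ and is therefore nasalised to [ʊ̃].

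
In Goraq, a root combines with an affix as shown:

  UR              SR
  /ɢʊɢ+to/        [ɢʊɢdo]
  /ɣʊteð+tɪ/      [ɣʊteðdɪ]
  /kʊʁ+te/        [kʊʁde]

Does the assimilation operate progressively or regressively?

progressive

Comparing underlying and surface forms, /t/ → [d] is the alternation; the neighbouring /ɢ/ is constant.
The change voiceless → voiced matches the voicing of the preceding /ɢ/, identifying this as voicing assimilation.
The same holds elsewhere in the data: /t/ → [d] after /ð/ (voiceless → voiced, matching voiced); /t/ → [d] after /ʁ/ (voiceless → voiced, matching voiced) — only voicing changes, and always toward the preceding segment.
Since the segment that changes follows the conditioning segment, the assimilation is progressive.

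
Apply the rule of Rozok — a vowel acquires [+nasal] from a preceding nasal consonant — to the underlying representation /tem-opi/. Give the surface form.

The vowel /o/ is adjacent to the preceding nasal /m/, so it acquires [+nasal] and surfaces as [õ].

[temõpi]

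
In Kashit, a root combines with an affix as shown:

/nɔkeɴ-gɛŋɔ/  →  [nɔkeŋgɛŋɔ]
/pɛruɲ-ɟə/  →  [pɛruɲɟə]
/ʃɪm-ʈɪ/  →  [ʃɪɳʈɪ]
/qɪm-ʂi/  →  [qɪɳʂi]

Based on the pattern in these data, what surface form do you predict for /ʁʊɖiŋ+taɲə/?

[ʁʊɖintaɲə]

The data show regressive place assimilation: /ɴ/ → [ŋ] before /g/; /m/ → [ɳ] before /ʈ/; /m/ → [ɳ] before /ʂ/. In each pair only place changes, matching the following consonant, while manner and voice stay constant.
Nothing changes in [pɛruɲɟə]: there the adjacent consonants already agree in place (/ɲ/ and /ɟ/ are both palatal), so this form is consistent with the same rule.
/ŋ/ is a voiced velar nasal. The following trigger /t/ is alveolar, so /ŋ/ must become alveolar as well.
Changing only its place to alveolar gives [n] — the voiced alveolar nasal.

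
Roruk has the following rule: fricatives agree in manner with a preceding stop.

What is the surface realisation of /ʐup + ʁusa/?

The rule targets /ʁ/ (voiced uvular fricative), which sits after the trigger /p/ (stop).
Changing only its manner to stop gives [ɢ] — the voiced uvular stop.

[ʐupɢusa]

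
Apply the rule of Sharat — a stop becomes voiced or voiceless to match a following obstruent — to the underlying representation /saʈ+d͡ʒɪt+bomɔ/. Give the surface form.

[saɖd͡ʒɪdbomɔ]

/ʈ/ is a voiceless retroflex stop. The following trigger /d͡ʒ/ is voiced, so /ʈ/ must become voiced as well.
The voiced retroflex stop is [ɖ], so /ʈ/ → [ɖ].
At the second juncture, /t/ likewise becomes [d] adjacent to /b/.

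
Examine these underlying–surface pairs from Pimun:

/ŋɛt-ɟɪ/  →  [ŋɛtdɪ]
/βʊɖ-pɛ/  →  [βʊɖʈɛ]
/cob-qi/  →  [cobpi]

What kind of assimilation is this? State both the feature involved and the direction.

progressive place assimilation

Underlying /ɟ/ is realised as [d] next to /t/; /t/ itself does not change.
/ɟ/ is palatal while /t/ is alveolar; the output [d] is alveolar, matching the trigger — so the feature that spreads is place.
Manner and voice are unchanged, so the assimilation is partial, not total.
The same holds elsewhere in the data: /p/ → [ʈ] after /ɖ/ (bilabial → retroflex, matching retroflex); /q/ → [p] after /b/ (uvular → bilabial, matching bilabial) — only place changes, and always toward the preceding segment.
The trigger is the preceding segment, so the direction is progressive (perseverative).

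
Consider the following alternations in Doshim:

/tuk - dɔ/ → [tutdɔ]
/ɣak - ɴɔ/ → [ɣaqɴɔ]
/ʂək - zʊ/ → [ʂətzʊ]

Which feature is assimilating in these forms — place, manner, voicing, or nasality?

place

The segment that alternates is /k/, which surfaces as [t] when adjacent to /d/.
/k/ is velar while /d/ is alveolar; the output [t] is alveolar, matching the trigger — so the feature that spreads is place.
The other alternating forms pattern the same way: /k/ → [q] before /ɴ/ (velar → uvular, matching uvular); /k/ → [t] before /z/ (velar → alveolar, matching alveolar) — only place changes, and always toward the following segment.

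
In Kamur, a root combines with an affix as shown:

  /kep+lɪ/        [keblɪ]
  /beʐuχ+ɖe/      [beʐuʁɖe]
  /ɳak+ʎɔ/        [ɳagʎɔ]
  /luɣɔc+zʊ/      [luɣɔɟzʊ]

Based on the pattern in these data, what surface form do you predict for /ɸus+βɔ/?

[ɸuzβɔ]

The data show regressive voicing assimilation: /p/ → [b] before /l/; /χ/ → [ʁ] before /ɖ/; /k/ → [g] before /ʎ/; /c/ → [ɟ] before /z/. In each pair only voicing changes, matching the following consonant, while place and manner stay constant.
/s/ is a voiceless alveolar fricative. The following trigger /β/ is voiced, so /s/ must become voiced as well.
Changing only its voicing to voiced gives [z] — the voiced alveolar fricative.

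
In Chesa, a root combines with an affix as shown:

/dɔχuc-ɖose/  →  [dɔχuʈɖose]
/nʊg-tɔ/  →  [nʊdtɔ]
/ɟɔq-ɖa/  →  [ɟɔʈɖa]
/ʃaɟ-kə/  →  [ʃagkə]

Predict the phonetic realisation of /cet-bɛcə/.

[cepbɛcə]

The data show regressive place assimilation: /c/ → [ʈ] before /ɖ/; /g/ → [d] before /t/; /q/ → [ʈ] before /ɖ/; /ɟ/ → [g] before /k/. In each pair only place changes, matching the following consonant, while manner and voice stay constant.
The rule targets /t/ (voiceless alveolar stop), which sits before the trigger /b/ (bilabial).
The voiceless bilabial stop is [p], so /t/ → [p].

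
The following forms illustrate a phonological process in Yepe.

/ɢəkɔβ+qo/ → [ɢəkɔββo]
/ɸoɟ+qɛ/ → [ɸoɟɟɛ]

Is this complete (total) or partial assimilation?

Underlying /q/ is realised as [β] next to /β/; /β/ itself does not change.
The output [β] is identical to the trigger /β/ — every feature (place, manner, voicing) has been copied — so this is total assimilation.
The other form behaves the same way: /q/ → [ɟ] after /ɟ/ — in each case the output is a copy of the preceding consonant.

total assimilation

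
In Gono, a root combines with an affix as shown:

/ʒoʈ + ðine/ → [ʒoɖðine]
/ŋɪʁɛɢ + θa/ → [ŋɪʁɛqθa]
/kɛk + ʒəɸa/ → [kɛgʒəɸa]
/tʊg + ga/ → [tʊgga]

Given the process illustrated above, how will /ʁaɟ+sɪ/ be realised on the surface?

[ʁacsɪ]

The data show regressive voicing assimilation: /ʈ/ → [ɖ] before /ð/; /ɢ/ → [q] before /θ/; /k/ → [g] before /ʒ/. In each pair only voicing changes, matching the following consonant, while place and manner stay constant.
Nothing changes in [tʊgga]: there the adjacent consonants already agree in voicing (/g/ and /g/ are both voiced), so this form is consistent with the same rule.
The rule targets /ɟ/ (voiced palatal stop), which sits before the trigger /s/ (voiceless).
The voiceless palatal stop is [c], so /ɟ/ → [c].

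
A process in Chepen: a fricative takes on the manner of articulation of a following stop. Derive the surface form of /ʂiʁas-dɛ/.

/s/ is a voiceless alveolar fricative. The following trigger /d/ is a stop, so /s/ must become a stop as well.
Changing only its manner to stop gives [t] — the voiceless alveolar stop.

[ʂiʁatdɛ]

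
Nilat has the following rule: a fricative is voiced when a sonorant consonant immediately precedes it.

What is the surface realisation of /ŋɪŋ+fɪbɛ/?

The rule targets /f/ (voiceless labiodental fricative), which sits after the trigger /ŋ/ (voiced).
Changing only its voicing to voiced gives [v] — the voiced labiodental fricative.

[ŋɪŋvɪbɛ]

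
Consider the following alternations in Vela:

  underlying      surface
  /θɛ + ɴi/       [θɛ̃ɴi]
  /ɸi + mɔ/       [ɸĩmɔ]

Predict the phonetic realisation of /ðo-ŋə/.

[ðõŋə]

The data show regressive nasality assimilation (vowel nasalisation): /ɛ/ → [ɛ̃] before /ɴ/; /i/ → [ĩ] before /m/ — a vowel is nasalised by an immediately following nasal consonant.
The vowel /o/ is adjacent to the following nasal /ŋ/, so it acquires [+nasal] and surfaces as [õ].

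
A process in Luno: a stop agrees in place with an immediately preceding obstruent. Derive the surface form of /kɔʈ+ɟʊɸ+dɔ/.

The rule targets /ɟ/ (voiced palatal stop), which sits after the trigger /ʈ/ (retroflex).
The voiced retroflex stop is [ɖ], so /ɟ/ → [ɖ].
At the second juncture, /d/ likewise becomes [b] adjacent to /ɸ/.

[kɔʈɖʊɸbɔ]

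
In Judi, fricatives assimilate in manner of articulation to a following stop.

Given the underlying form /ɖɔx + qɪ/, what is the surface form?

[ɖɔkqɪ]

/x/ is a voiceless velar fricative. The following trigger /q/ is a stop, so /x/ must become a stop as well.
Changing only its manner to stop gives [k] — the voiceless velar stop.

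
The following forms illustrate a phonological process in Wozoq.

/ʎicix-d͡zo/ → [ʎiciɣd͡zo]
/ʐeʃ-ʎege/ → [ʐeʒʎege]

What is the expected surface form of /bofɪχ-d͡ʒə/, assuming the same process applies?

[bofɪʁd͡ʒə]

The data show regressive voicing assimilation: /x/ → [ɣ] before /d͡z/; /ʃ/ → [ʒ] before /ʎ/. In each pair only voicing changes, matching the following consonant, while place and manner stay constant.
The rule targets /χ/ (voiceless uvular fricative), which sits before the trigger /d͡ʒ/ (voiced).
The voiced uvular fricative is [ʁ], so /χ/ → [ʁ].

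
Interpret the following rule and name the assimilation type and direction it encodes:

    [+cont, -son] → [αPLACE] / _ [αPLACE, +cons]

The shared variable α links the value of the place features (abbreviated [PLACE]) on the target to the same value on the neighbouring segment, so place is the feature that assimilates.
The conditioning segment sits to the right of the focus bar, meaning the trigger follows the segment that changes — regressive assimilation.

regressive place assimilation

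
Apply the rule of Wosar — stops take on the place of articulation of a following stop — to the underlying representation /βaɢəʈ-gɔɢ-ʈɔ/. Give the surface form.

[βaɢəkgɔɖʈɔ]

/ʈ/ is a voiceless retroflex stop. The following trigger /g/ is velar, so /ʈ/ must become velar as well.
Changing only its place to velar gives [k] — the voiceless velar stop.
The same rule applies at the second boundary: /ɢ/ → [ɖ] next to /ʈ/.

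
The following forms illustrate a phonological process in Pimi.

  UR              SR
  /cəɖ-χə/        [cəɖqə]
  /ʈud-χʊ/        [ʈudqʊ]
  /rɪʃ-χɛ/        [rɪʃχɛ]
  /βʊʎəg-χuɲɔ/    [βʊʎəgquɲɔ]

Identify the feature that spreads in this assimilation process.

Comparing underlying and surface forms, /χ/ → [q] is the alternation; the neighbouring /ɖ/ is constant.
The change fricative → stop matches the manner of the preceding /ɖ/, identifying this as manner assimilation.
Checking the remaining alternations: /χ/ → [q] after /d/ (fricative → stop, matching a stop); /χ/ → [q] after /g/ (fricative → stop, matching a stop) — only manner changes, and always toward the preceding segment.
No alternation appears in [rɪʃχɛ]: there the adjacent consonants already agree in manner (/χ/ and /ʃ/ are both fricatives), so this form is consistent with the same rule.

manner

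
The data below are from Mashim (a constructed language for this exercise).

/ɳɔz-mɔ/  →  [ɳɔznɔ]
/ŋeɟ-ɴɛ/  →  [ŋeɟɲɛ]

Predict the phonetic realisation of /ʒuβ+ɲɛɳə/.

[ʒuβmɛɳə]

The data show progressive place assimilation: /m/ → [n] after /z/; /ɴ/ → [ɲ] after /ɟ/. In each pair only place changes, matching the preceding consonant, while manner and voice stay constant.
The rule targets /ɲ/ (voiced palatal nasal), which sits after the trigger /β/ (bilabial).
A voiced bilabial nasal is [m], so the surface segment is [m].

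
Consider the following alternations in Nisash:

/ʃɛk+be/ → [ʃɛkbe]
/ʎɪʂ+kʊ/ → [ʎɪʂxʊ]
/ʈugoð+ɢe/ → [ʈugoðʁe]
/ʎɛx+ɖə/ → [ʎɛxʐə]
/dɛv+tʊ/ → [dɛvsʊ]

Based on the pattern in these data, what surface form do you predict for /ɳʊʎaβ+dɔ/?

[ɳʊʎaβzɔ]

The data show progressive manner assimilation: /k/ → [x] after /ʂ/; /ɢ/ → [ʁ] after /ð/; /ɖ/ → [ʐ] after /x/; /t/ → [s] after /v/. In each pair only manner changes, matching the preceding consonant, while place and voice stay constant.
No alternation appears in [ʃɛkbe]: there the adjacent consonants already agree in manner (/b/ and /k/ are both stops), so this form is consistent with the same rule.
/d/ is a voiced alveolar stop. The preceding trigger /β/ is a fricative, so /d/ must become a fricative as well.
The voiced alveolar fricative is [z], so /d/ → [z].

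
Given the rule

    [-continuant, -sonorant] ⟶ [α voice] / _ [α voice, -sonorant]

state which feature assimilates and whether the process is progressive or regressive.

The shared variable α links the value of [voice] on the target to the same value on the neighbouring segment, so voicing is the feature that assimilates.
Since the environment is written after the underscore, the trigger follows the target; the direction is regressive.

regressive voicing assimilation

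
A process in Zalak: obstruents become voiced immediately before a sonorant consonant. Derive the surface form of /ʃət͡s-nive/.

[ʃəd͡znive]

/t͡s/ is a voiceless alveolar affricate. The following trigger /n/ is voiced, so /t͡s/ must become voiced as well.
A voiced alveolar affricate is [d͡z], so the surface segment is [d͡z].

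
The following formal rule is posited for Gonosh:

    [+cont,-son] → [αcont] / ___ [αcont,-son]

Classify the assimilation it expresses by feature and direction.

regressive manner assimilation

The shared variable α links the value of [cont] on the target to that of the neighbouring obstruent. [cont] distinguishes stops from fricatives — a manner-of-articulation feature — so this is manner assimilation.
Since the environment is written after the underscore, the trigger follows the target; the direction is regressive.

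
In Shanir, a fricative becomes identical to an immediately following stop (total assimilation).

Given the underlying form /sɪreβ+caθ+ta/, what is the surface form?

/β/ is the segment targeted by the rule; it sits immediately before /c/, so it assimilates completely and surfaces as [c].
At the second juncture, /θ/ likewise becomes [t] adjacent to /t/.

[sɪreccatta]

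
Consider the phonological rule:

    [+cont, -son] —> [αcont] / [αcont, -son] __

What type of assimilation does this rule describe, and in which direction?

The shared variable α links the value of [cont] on the target to that of the neighbouring obstruent. [cont] distinguishes stops from fricatives — a manner-of-articulation feature — so this is manner assimilation.
Since the environment is written before the underscore, the trigger precedes the target; the direction is progressive.

progressive manner assimilation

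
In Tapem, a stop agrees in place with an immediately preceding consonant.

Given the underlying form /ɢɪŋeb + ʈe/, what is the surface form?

The rule targets /ʈ/ (voiceless retroflex stop), which sits after the trigger /b/ (bilabial).
Changing only its place to bilabial gives [p] — the voiceless bilabial stop.

[ɢɪŋebpe]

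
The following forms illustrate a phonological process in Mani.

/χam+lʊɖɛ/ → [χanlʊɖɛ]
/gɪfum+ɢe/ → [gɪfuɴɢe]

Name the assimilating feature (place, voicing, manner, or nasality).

The segment that alternates is /m/, which surfaces as [n] when adjacent to /l/.
The change bilabial → alveolar matches the place of the following /l/, identifying this as place assimilation.
The other alternating form patterns the same way: /m/ → [ɴ] before /ɢ/ (bilabial → uvular, matching uvular) — only place changes, and always toward the following segment.

place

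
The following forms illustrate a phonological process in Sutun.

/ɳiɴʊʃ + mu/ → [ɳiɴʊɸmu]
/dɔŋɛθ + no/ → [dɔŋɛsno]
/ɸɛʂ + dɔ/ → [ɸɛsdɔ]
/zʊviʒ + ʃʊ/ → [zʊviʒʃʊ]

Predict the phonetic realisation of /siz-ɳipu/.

The data show regressive place assimilation: /ʃ/ → [ɸ] before /m/; /θ/ → [s] before /n/; /ʂ/ → [s] before /d/. In each pair only place changes, matching the following consonant, while manner and voice stay constant.
No alternation appears in [zʊviʒʃʊ]: there the adjacent consonants already agree in place (/ʒ/ and /ʃ/ are both postalveolar), so this form is consistent with the same rule.
The rule targets /z/ (voiced alveolar fricative), which sits before the trigger /ɳ/ (retroflex).
The voiced retroflex fricative is [ʐ], so /z/ → [ʐ].

[siʐɳipu]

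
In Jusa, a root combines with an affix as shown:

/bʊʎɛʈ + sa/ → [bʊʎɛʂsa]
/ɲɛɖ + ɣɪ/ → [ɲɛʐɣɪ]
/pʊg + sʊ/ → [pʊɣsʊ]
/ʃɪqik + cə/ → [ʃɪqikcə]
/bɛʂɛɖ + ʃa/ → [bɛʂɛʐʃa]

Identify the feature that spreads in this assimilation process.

The segment that alternates is /ʈ/, which surfaces as [ʂ] when adjacent to /s/.
/ʈ/ is a stop while /s/ is a fricative; the output [ʂ] is a fricative, matching the trigger — so the feature that spreads is manner.
The same holds elsewhere in the data: /ɖ/ → [ʐ] before /ɣ/ (stop → fricative, matching a fricative); /g/ → [ɣ] before /s/ (stop → fricative, matching a fricative); /ɖ/ → [ʐ] before /ʃ/ (stop → fricative, matching a fricative) — only manner changes, and always toward the following segment.
Nothing changes in [ʃɪqikcə]: there the adjacent consonants already agree in manner (/k/ and /c/ are both stops), so this form is consistent with the same rule.

manner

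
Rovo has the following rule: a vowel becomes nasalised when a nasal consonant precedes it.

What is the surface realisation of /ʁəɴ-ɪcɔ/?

/ɪ/ sits next to the nasal /ɴ/ and is therefore nasalised to [ɪ̃].

[ʁəɴɪ̃cɔ]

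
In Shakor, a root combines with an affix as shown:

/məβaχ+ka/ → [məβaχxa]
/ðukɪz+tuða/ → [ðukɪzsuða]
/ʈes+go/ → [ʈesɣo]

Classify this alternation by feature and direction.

progressive manner assimilation

Underlying /k/ is realised as [x] next to /χ/; /χ/ itself does not change.
/k/ is a stop while /χ/ is a fricative; the output [x] is a fricative, matching the trigger — so the feature that spreads is manner.
Place and voice are unchanged, so the assimilation is partial, not total.
The other alternating forms pattern the same way: /t/ → [s] after /z/ (stop → fricative, matching a fricative); /g/ → [ɣ] after /s/ (stop → fricative, matching a fricative) — only manner changes, and always toward the preceding segment.
The trigger is the preceding segment, so the direction is progressive (perseverative).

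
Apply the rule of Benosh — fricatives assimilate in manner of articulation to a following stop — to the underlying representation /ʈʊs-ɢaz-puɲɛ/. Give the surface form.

/s/ is a voiceless alveolar fricative. The following trigger /ɢ/ is a stop, so /s/ must become a stop as well.
Changing only its manner to stop gives [t] — the voiceless alveolar stop.
The same rule applies at the second boundary: /z/ → [d] next to /p/.

[ʈʊtɢadpuɲɛ]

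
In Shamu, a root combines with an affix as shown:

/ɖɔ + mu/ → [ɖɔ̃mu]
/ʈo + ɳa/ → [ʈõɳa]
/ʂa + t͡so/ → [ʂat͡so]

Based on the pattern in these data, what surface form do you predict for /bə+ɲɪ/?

The data show regressive nasality assimilation (vowel nasalisation): /ɔ/ → [ɔ̃] before /m/; /o/ → [õ] before /ɳ/ — a vowel is nasalised by an immediately following nasal consonant.
No change occurs in [ʂat͡so] because the vowel at the boundary is adjacent to an oral consonant, not a nasal (/a/ next to /t͡s/).
The vowel /ə/ is adjacent to the following nasal /ɲ/, so it acquires [+nasal] and surfaces as [ə̃].

[bə̃ɲɪ]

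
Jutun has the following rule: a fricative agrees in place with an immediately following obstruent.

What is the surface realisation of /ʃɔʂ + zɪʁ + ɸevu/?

[ʃɔszɪβɸevu]

/ʂ/ is a voiceless retroflex fricative. The following trigger /z/ is alveolar, so /ʂ/ must become alveolar as well.
A voiceless alveolar fricative is [s], so the surface segment is [s].
At the second juncture, /ʁ/ likewise becomes [β] adjacent to /ɸ/.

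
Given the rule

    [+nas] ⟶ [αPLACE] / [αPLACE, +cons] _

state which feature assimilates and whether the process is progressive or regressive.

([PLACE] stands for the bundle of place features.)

The shared variable α links the value of the place features (abbreviated [PLACE]) on the target to the same value on the neighbouring segment, so place is the feature that assimilates.
Since the environment is written before the underscore, the trigger precedes the target; the direction is progressive.

progressive place assimilation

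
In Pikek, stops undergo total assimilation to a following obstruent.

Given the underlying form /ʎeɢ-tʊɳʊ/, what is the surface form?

/ɢ/ is the segment targeted by the rule; it sits immediately before /t/, so it assimilates completely and surfaces as [t].

[ʎettʊɳʊ]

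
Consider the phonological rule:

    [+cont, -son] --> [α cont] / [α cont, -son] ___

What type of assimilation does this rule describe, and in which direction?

progressive manner assimilation

The shared variable α links the value of [cont] on the target to that of the neighbouring obstruent. [cont] distinguishes stops from fricatives — a manner-of-articulation feature — so this is manner assimilation.
Since the environment is written before the underscore, the trigger precedes the target; the direction is progressive.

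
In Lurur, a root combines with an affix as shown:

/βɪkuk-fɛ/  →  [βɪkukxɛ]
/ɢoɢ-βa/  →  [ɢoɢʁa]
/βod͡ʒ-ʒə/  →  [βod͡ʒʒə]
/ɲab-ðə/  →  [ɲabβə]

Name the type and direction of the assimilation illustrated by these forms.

Comparing underlying and surface forms, /f/ → [x] is the alternation; the neighbouring /k/ is constant.
The change labiodental → velar matches the place of the preceding /k/, identifying this as place assimilation.
Manner and voice are unchanged, so the assimilation is partial, not total.
The other alternating forms pattern the same way: /β/ → [ʁ] after /ɢ/ (bilabial → uvular, matching uvular); /ð/ → [β] after /b/ (dental → bilabial, matching bilabial) — only place changes, and always toward the preceding segment.
No alternation appears in [βod͡ʒʒə]: there the adjacent consonants already agree in place (/ʒ/ and /d͡ʒ/ are both postalveolar), so this form is consistent with the same rule.
Since the segment that changes follows the conditioning segment, the assimilation is progressive.

progressive place assimilation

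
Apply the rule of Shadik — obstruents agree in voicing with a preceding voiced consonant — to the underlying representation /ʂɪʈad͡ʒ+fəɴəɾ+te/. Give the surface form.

[ʂɪʈad͡ʒvəɴəɾde]

/f/ is a voiceless labiodental fricative. The preceding trigger /d͡ʒ/ is voiced, so /f/ must become voiced as well.
Changing only its voicing to voiced gives [v] — the voiced labiodental fricative.
At the second juncture, /t/ likewise becomes [d] adjacent to /ɾ/.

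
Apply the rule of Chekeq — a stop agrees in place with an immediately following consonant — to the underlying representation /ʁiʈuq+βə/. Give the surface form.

/q/ is a voiceless uvular stop. The following trigger /β/ is bilabial, so /q/ must become bilabial as well.
The voiceless bilabial stop is [p], so /q/ → [p].

[ʁiʈupβə]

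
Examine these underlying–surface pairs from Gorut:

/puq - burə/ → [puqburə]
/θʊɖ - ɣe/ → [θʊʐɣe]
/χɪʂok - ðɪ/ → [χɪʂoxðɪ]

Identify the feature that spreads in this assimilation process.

manner

Comparing underlying and surface forms, /ɖ/ → [ʐ] is the alternation; the neighbouring /ɣ/ is constant.
The change stop → fricative matches the manner of the following /ɣ/, identifying this as manner assimilation.
Checking the remaining alternation: /k/ → [x] before /ð/ (stop → fricative, matching a fricative) — only manner changes, and always toward the following segment.
No alternation appears in [puqburə]: there the adjacent consonants already agree in manner (/q/ and /b/ are both stops), so this form is consistent with the same rule.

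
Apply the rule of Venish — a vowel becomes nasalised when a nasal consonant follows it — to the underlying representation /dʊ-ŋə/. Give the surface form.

The vowel /ʊ/ is adjacent to the following nasal /ŋ/, so it acquires [+nasal] and surfaces as [ʊ̃].

[dʊ̃ŋə]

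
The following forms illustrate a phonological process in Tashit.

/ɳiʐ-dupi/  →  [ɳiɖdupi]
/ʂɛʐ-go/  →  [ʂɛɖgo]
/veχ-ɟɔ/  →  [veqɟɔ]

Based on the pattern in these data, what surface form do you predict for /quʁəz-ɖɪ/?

The data show regressive manner assimilation: /ʐ/ → [ɖ] before /d/; /ʐ/ → [ɖ] before /g/; /χ/ → [q] before /ɟ/. In each pair only manner changes, matching the following consonant, while place and voice stay constant.
The rule targets /z/ (voiced alveolar fricative), which sits before the trigger /ɖ/ (stop).
Changing only its manner to stop gives [d] — the voiced alveolar stop.

[quʁədɖɪ]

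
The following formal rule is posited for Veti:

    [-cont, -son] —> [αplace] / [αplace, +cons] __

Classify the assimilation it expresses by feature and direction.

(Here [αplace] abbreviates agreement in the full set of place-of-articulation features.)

progressive place assimilation

The rule copies the place features (abbreviated [place]) from the environment onto the target, so the assimilating feature is place.
Since the environment is written before the underscore, the trigger precedes the target; the direction is progressive.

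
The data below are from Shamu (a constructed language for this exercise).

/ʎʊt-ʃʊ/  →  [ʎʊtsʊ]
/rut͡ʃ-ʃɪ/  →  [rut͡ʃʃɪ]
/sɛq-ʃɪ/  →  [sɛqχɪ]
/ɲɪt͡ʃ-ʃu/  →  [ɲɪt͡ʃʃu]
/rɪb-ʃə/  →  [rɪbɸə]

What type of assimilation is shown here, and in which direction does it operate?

progressive place assimilation

Comparing underlying and surface forms, /ʃ/ → [s] is the alternation; the neighbouring /t/ is constant.
The change postalveolar → alveolar matches the place of the preceding /t/, identifying this as place assimilation.
Manner and voice are unchanged, so the assimilation is partial, not total.
The other alternating forms pattern the same way: /ʃ/ → [χ] after /q/ (postalveolar → uvular, matching uvular); /ʃ/ → [ɸ] after /b/ (postalveolar → bilabial, matching bilabial) — only place changes, and always toward the preceding segment.
Nothing changes in [rut͡ʃʃɪ], [ɲɪt͡ʃʃu]: there the adjacent consonants already agree in place (/ʃ/ and /t͡ʃ/ are both postalveolar; /ʃ/ and /t͡ʃ/ are both postalveolar), so these forms are consistent with the same rule.
The trigger is the preceding segment, so the direction is progressive (perseverative).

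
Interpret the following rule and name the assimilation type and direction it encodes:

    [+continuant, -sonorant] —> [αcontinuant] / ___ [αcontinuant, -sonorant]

regressive manner assimilation

The shared variable α links the value of [continuant] on the target to that of the neighbouring obstruent. [continuant] distinguishes stops from fricatives — a manner-of-articulation feature — so this is manner assimilation.
The conditioning segment sits to the right of the focus bar, meaning the trigger follows the segment that changes — regressive assimilation.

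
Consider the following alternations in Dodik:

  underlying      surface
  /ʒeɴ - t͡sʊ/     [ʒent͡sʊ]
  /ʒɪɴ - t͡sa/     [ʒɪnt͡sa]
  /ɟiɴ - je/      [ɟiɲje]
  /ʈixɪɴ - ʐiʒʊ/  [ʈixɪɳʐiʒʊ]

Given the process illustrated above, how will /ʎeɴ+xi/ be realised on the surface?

[ʎeŋxi]

The data show regressive place assimilation: /ɴ/ → [n] before /t͡s/; /ɴ/ → [ɲ] before /j/; /ɴ/ → [ɳ] before /ʐ/. In each pair only place changes, matching the following consonant, while manner and voice stay constant.
/ɴ/ is a voiced uvular nasal. The following trigger /x/ is velar, so /ɴ/ must become velar as well.
The voiced velar nasal is [ŋ], so /ɴ/ → [ŋ].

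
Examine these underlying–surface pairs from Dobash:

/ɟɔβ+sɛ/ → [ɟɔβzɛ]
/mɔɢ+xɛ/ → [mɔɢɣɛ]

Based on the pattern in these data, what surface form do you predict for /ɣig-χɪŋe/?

[ɣigʁɪŋe]

The data show progressive voicing assimilation: /s/ → [z] after /β/; /x/ → [ɣ] after /ɢ/. In each pair only voicing changes, matching the preceding consonant, while place and manner stay constant.
/χ/ is a voiceless uvular fricative. The preceding trigger /g/ is voiced, so /χ/ must become voiced as well.
A voiced uvular fricative is [ʁ], so the surface segment is [ʁ].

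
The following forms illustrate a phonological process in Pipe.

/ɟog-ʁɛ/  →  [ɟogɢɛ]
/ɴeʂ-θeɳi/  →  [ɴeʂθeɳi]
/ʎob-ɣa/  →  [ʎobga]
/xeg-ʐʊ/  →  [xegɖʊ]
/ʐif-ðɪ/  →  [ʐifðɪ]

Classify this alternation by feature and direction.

progressive manner assimilation

Comparing underlying and surface forms, /ʁ/ → [ɢ] is the alternation; the neighbouring /g/ is constant.
The change fricative → stop matches the manner of the preceding /g/, identifying this as manner assimilation.
Place and voice are unchanged, so the assimilation is partial, not total.
Checking the remaining alternations: /ɣ/ → [g] after /b/ (fricative → stop, matching a stop); /ʐ/ → [ɖ] after /g/ (fricative → stop, matching a stop) — only manner changes, and always toward the preceding segment.
Nothing changes in [ɴeʂθeɳi], [ʐifðɪ]: there the adjacent consonants already agree in manner (/θ/ and /ʂ/ are both fricatives; /ð/ and /f/ are both fricatives), so these forms are consistent with the same rule.
The trigger is the preceding segment, so the direction is progressive (perseverative).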